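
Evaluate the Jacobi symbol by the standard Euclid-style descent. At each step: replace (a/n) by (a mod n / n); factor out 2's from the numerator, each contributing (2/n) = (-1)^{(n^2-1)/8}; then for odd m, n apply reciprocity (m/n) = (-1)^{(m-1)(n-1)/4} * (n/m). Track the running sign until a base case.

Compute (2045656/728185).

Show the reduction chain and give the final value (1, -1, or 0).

(2045656/728185): 2045656 mod 728185 = 589286, so (2045656/728185) = (589286/728185)
factor out 2^1: 589286 = 2^1·294643; with 728185 mod 8 = 1, (2/728185) = +1; sign now +1; continue with (294643/728185)
flip (294643/728185) -> (728185/294643): both odd, 294643 mod 4 = 3, 728185 mod 4 = 1, so the flip contributes +1; sign now +1
(728185/294643): 728185 mod 294643 = 138899, so (728185/294643) = (138899/294643)
flip (138899/294643) -> (294643/138899): both odd, 138899 mod 4 = 3, 294643 mod 4 = 3, so the flip contributes -1; sign now -1
(294643/138899): 294643 mod 138899 = 16845, so (294643/138899) = (16845/138899)
flip (16845/138899) -> (138899/16845): both odd, 16845 mod 4 = 1, 138899 mod 4 = 3, so the flip contributes +1; sign now -1
(138899/16845): 138899 mod 16845 = 4139, so (138899/16845) = (4139/16845)
flip (4139/16845) -> (16845/4139): both odd, 4139 mod 4 = 3, 16845 mod 4 = 1, so the flip contributes +1; sign now -1
(16845/4139): 16845 mod 4139 = 289, so (16845/4139) = (289/4139)
flip (289/4139) -> (4139/289): both odd, 289 mod 4 = 1, 4139 mod 4 = 3, so the flip contributes +1; sign now -1
(4139/289): 4139 mod 289 = 93, so (4139/289) = (93/289)
flip (93/289) -> (289/93): both odd, 93 mod 4 = 1, 289 mod 4 = 1, so the flip contributes +1; sign now -1
(289/93): 289 mod 93 = 10, so (289/93) = (10/93)
factor out 2^1: 10 = 2^1·5; with 93 mod 8 = 5, (2/93) = -1; sign now +1; continue with (5/93)
flip (5/93) -> (93/5): both odd, 5 mod 4 = 1, 93 mod 4 = 1, so the flip contributes +1; sign now +1
(93/5): 93 mod 5 = 3, so (93/5) = (3/5)
flip (3/5) -> (5/3): both odd, 3 mod 4 = 3, 5 mod 4 = 1, so the flip contributes +1; sign now +1
(5/3): 5 mod 3 = 2, so (5/3) = (2/3)
factor out 2^1: 2 = 2^1·1; with 3 mod 8 = 3, (2/3) = -1; sign now -1; continue with (1/3)
reached (1/3) = 1, so the symbol is -1

-1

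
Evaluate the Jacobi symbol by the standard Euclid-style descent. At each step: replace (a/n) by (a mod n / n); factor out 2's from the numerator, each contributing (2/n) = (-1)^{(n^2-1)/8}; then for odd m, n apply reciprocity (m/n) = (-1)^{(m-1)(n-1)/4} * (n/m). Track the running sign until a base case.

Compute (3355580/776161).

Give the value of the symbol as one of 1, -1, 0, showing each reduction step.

(3355580/776161) = (250936/776161)   [reduce mod 776161]
250936 = 2^3·31367; (2/776161) = +1 since 776161 mod 8 = 1, so (250936/776161) = (+1)^3·(31367/776161); sign now +1
reciprocity: (31367/776161) = +1·(776161/31367) since 31367 mod 4 = 3, 776161 mod 4 = 1; sign now +1
(776161/31367) = (23353/31367)   [reduce mod 31367]
reciprocity: (23353/31367) = +1·(31367/23353) since 23353 mod 4 = 1, 31367 mod 4 = 3; sign now +1
(31367/23353) = (8014/23353)   [reduce mod 23353]
8014 = 2^1·4007; (2/23353) = +1 since 23353 mod 8 = 1, so (8014/23353) = (+1)^1·(4007/23353); sign now +1
reciprocity: (4007/23353) = +1·(23353/4007) since 4007 mod 4 = 3, 23353 mod 4 = 1; sign now +1
(23353/4007) = (3318/4007)   [reduce mod 4007]
3318 = 2^1·1659; (2/4007) = +1 since 4007 mod 8 = 7, so (3318/4007) = (+1)^1·(1659/4007); sign now +1
reciprocity: (1659/4007) = -1·(4007/1659) since 1659 mod 4 = 3, 4007 mod 4 = 3; sign now -1
(4007/1659) = (689/1659)   [reduce mod 1659]
reciprocity: (689/1659) = +1·(1659/689) since 689 mod 4 = 1, 1659 mod 4 = 3; sign now -1
(1659/689) = (281/689)   [reduce mod 689]
reciprocity: (281/689) = +1·(689/281) since 281 mod 4 = 1, 689 mod 4 = 1; sign now -1
(689/281) = (127/281)   [reduce mod 281]
reciprocity: (127/281) = +1·(281/127) since 127 mod 4 = 3, 281 mod 4 = 1; sign now -1
(281/127) = (27/127)   [reduce mod 127]
reciprocity: (27/127) = -1·(127/27) since 27 mod 4 = 3, 127 mod 4 = 3; sign now +1
(127/27) = (19/27)   [reduce mod 27]
reciprocity: (19/27) = -1·(27/19) since 19 mod 4 = 3, 27 mod 4 = 3; sign now -1
(27/19) = (8/19)   [reduce mod 19]
8 = 2^3·1; (2/19) = -1 since 19 mod 8 = 3, so (8/19) = (-1)^3·(1/19); sign now +1
(1/19) = 1; final value = sign = +1

1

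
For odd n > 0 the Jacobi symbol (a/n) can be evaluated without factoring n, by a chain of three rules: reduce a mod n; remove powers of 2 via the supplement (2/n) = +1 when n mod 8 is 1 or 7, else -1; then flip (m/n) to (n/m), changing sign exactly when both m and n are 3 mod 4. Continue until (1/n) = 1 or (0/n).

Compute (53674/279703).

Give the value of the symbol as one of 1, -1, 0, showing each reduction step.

53674 = 2^1·26837; (2/279703) = +1 since 279703 mod 8 = 7, so (53674/279703) = (+1)^1·(26837/279703); sign now +1
reciprocity: (26837/279703) = +1·(279703/26837) since 26837 mod 4 = 1, 279703 mod 4 = 3; sign now +1
(279703/26837) = (11333/26837)   [reduce mod 26837]
reciprocity: (11333/26837) = +1·(26837/11333) since 11333 mod 4 = 1, 26837 mod 4 = 1; sign now +1
(26837/11333) = (4171/11333)   [reduce mod 11333]
reciprocity: (4171/11333) = +1·(11333/4171) since 4171 mod 4 = 3, 11333 mod 4 = 1; sign now +1
(11333/4171) = (2991/4171)   [reduce mod 4171]
reciprocity: (2991/4171) = -1·(4171/2991) since 2991 mod 4 = 3, 4171 mod 4 = 3; sign now -1
(4171/2991) = (1180/2991)   [reduce mod 2991]
1180 = 2^2·295; (2/2991) = +1 since 2991 mod 8 = 7, so (1180/2991) = (+1)^2·(295/2991); sign now -1
reciprocity: (295/2991) = -1·(2991/295) since 295 mod 4 = 3, 2991 mod 4 = 3; sign now +1
(2991/295) = (41/295)   [reduce mod 295]
reciprocity: (41/295) = +1·(295/41) since 41 mod 4 = 1, 295 mod 4 = 3; sign now +1
(295/41) = (8/41)   [reduce mod 41]
8 = 2^3·1; (2/41) = +1 since 41 mod 8 = 1, so (8/41) = (+1)^3·(1/41); sign now +1
(1/41) = 1; final value = sign = +1

1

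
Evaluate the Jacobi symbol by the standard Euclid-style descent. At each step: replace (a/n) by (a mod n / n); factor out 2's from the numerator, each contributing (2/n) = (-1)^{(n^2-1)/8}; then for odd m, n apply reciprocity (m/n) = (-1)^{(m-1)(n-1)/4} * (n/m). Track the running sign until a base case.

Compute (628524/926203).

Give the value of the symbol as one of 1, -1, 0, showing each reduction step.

-1

factor out 2^2: 628524 = 2^2·157131; with 926203 mod 8 = 3, (2/926203) = -1; sign now +1; continue with (157131/926203)
flip (157131/926203) -> (926203/157131): both odd, 157131 mod 4 = 3, 926203 mod 4 = 3, so the flip contributes -1; sign now -1
(926203/157131): 926203 mod 157131 = 140548, so (926203/157131) = (140548/157131)
factor out 2^2: 140548 = 2^2·35137; with 157131 mod 8 = 3, (2/157131) = -1; sign now -1; continue with (35137/157131)
flip (35137/157131) -> (157131/35137): both odd, 35137 mod 4 = 1, 157131 mod 4 = 3, so the flip contributes +1; sign now -1
(157131/35137): 157131 mod 35137 = 16583, so (157131/35137) = (16583/35137)
flip (16583/35137) -> (35137/16583): both odd, 16583 mod 4 = 3, 35137 mod 4 = 1, so the flip contributes +1; sign now -1
(35137/16583): 35137 mod 16583 = 1971, so (35137/16583) = (1971/16583)
flip (1971/16583) -> (16583/1971): both odd, 1971 mod 4 = 3, 16583 mod 4 = 3, so the flip contributes -1; sign now +1
(16583/1971): 16583 mod 1971 = 815, so (16583/1971) = (815/1971)
flip (815/1971) -> (1971/815): both odd, 815 mod 4 = 3, 1971 mod 4 = 3, so the flip contributes -1; sign now -1
(1971/815): 1971 mod 815 = 341, so (1971/815) = (341/815)
flip (341/815) -> (815/341): both odd, 341 mod 4 = 1, 815 mod 4 = 3, so the flip contributes +1; sign now -1
(815/341): 815 mod 341 = 133, so (815/341) = (133/341)
flip (133/341) -> (341/133): both odd, 133 mod 4 = 1, 341 mod 4 = 1, so the flip contributes +1; sign now -1
(341/133): 341 mod 133 = 75, so (341/133) = (75/133)
flip (75/133) -> (133/75): both odd, 75 mod 4 = 3, 133 mod 4 = 1, so the flip contributes +1; sign now -1
(133/75): 133 mod 75 = 58, so (133/75) = (58/75)
factor out 2^1: 58 = 2^1·29; with 75 mod 8 = 3, (2/75) = -1; sign now +1; continue with (29/75)
flip (29/75) -> (75/29): both odd, 29 mod 4 = 1, 75 mod 4 = 3, so the flip contributes +1; sign now +1
(75/29): 75 mod 29 = 17, so (75/29) = (17/29)
flip (17/29) -> (29/17): both odd, 17 mod 4 = 1, 29 mod 4 = 1, so the flip contributes +1; sign now +1
(29/17): 29 mod 17 = 12, so (29/17) = (12/17)
factor out 2^2: 12 = 2^2·3; with 17 mod 8 = 1, (2/17) = +1; sign now +1; continue with (3/17)
flip (3/17) -> (17/3): both odd, 3 mod 4 = 3, 17 mod 4 = 1, so the flip contributes +1; sign now +1
(17/3): 17 mod 3 = 2, so (17/3) = (2/3)
factor out 2^1: 2 = 2^1·1; with 3 mod 8 = 3, (2/3) = -1; sign now -1; continue with (1/3)
reached (1/3) = 1, so the symbol is -1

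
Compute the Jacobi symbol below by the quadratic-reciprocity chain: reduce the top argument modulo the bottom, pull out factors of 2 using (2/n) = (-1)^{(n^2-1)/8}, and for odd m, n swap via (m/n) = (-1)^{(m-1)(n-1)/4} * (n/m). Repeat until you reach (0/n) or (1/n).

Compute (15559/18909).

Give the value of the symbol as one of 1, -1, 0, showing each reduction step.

reciprocity: (15559/18909) = +1·(18909/15559) since 15559 mod 4 = 3, 18909 mod 4 = 1; sign now +1
(18909/15559) = (3350/15559)   [reduce mod 15559]
3350 = 2^1·1675; (2/15559) = +1 since 15559 mod 8 = 7, so (3350/15559) = (+1)^1·(1675/15559); sign now +1
reciprocity: (1675/15559) = -1·(15559/1675) since 1675 mod 4 = 3, 15559 mod 4 = 3; sign now -1
(15559/1675) = (484/1675)   [reduce mod 1675]
484 = 2^2·121; (2/1675) = -1 since 1675 mod 8 = 3, so (484/1675) = (-1)^2·(121/1675); sign now -1
reciprocity: (121/1675) = +1·(1675/121) since 121 mod 4 = 1, 1675 mod 4 = 3; sign now -1
(1675/121) = (102/121)   [reduce mod 121]
102 = 2^1·51; (2/121) = +1 since 121 mod 8 = 1, so (102/121) = (+1)^1·(51/121); sign now -1
reciprocity: (51/121) = +1·(121/51) since 51 mod 4 = 3, 121 mod 4 = 1; sign now -1
(121/51) = (19/51)   [reduce mod 51]
reciprocity: (19/51) = -1·(51/19) since 19 mod 4 = 3, 51 mod 4 = 3; sign now +1
(51/19) = (13/19)   [reduce mod 19]
reciprocity: (13/19) = +1·(19/13) since 13 mod 4 = 1, 19 mod 4 = 3; sign now +1
(19/13) = (6/13)   [reduce mod 13]
6 = 2^1·3; (2/13) = -1 since 13 mod 8 = 5, so (6/13) = (-1)^1·(3/13); sign now -1
reciprocity: (3/13) = +1·(13/3) since 3 mod 4 = 3, 13 mod 4 = 1; sign now -1
(13/3) = (1/3)   [reduce mod 3]
(1/3) = 1; final value = sign = -1

-1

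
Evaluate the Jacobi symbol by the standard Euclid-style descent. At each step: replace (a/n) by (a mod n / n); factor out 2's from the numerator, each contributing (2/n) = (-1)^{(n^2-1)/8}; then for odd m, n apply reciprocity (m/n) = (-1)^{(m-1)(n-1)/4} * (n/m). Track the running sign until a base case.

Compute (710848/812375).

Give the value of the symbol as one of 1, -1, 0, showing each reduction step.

710848 = 2^6·11107; (2/812375) = +1 since 812375 mod 8 = 7, so (710848/812375) = (+1)^6·(11107/812375); sign now +1
reciprocity: (11107/812375) = -1·(812375/11107) since 11107 mod 4 = 3, 812375 mod 4 = 3; sign now -1
(812375/11107) = (1564/11107)   [reduce mod 11107]
1564 = 2^2·391; (2/11107) = -1 since 11107 mod 8 = 3, so (1564/11107) = (-1)^2·(391/11107); sign now -1
reciprocity: (391/11107) = -1·(11107/391) since 391 mod 4 = 3, 11107 mod 4 = 3; sign now +1
(11107/391) = (159/391)   [reduce mod 391]
reciprocity: (159/391) = -1·(391/159) since 159 mod 4 = 3, 391 mod 4 = 3; sign now -1
(391/159) = (73/159)   [reduce mod 159]
reciprocity: (73/159) = +1·(159/73) since 73 mod 4 = 1, 159 mod 4 = 3; sign now -1
(159/73) = (13/73)   [reduce mod 73]
reciprocity: (13/73) = +1·(73/13) since 13 mod 4 = 1, 73 mod 4 = 1; sign now -1
(73/13) = (8/13)   [reduce mod 13]
8 = 2^3·1; (2/13) = -1 since 13 mod 8 = 5, so (8/13) = (-1)^3·(1/13); sign now +1
(1/13) = 1; final value = sign = +1

1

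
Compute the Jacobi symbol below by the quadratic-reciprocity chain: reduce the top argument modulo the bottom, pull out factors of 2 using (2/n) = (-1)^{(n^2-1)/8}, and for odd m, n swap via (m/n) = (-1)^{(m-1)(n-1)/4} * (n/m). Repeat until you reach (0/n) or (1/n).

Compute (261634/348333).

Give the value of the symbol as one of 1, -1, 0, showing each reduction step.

-1

factor out 2^1: 261634 = 2^1·130817; with 348333 mod 8 = 5, (2/348333) = -1; sign now -1; continue with (130817/348333)
flip (130817/348333) -> (348333/130817): both odd, 130817 mod 4 = 1, 348333 mod 4 = 1, so the flip contributes +1; sign now -1
(348333/130817): 348333 mod 130817 = 86699, so (348333/130817) = (86699/130817)
flip (86699/130817) -> (130817/86699): both odd, 86699 mod 4 = 3, 130817 mod 4 = 1, so the flip contributes +1; sign now -1
(130817/86699): 130817 mod 86699 = 44118, so (130817/86699) = (44118/86699)
factor out 2^1: 44118 = 2^1·22059; with 86699 mod 8 = 3, (2/86699) = -1; sign now +1; continue with (22059/86699)
flip (22059/86699) -> (86699/22059): both odd, 22059 mod 4 = 3, 86699 mod 4 = 3, so the flip contributes -1; sign now -1
(86699/22059): 86699 mod 22059 = 20522, so (86699/22059) = (20522/22059)
factor out 2^1: 20522 = 2^1·10261; with 22059 mod 8 = 3, (2/22059) = -1; sign now +1; continue with (10261/22059)
flip (10261/22059) -> (22059/10261): both odd, 10261 mod 4 = 1, 22059 mod 4 = 3, so the flip contributes +1; sign now +1
(22059/10261): 22059 mod 10261 = 1537, so (22059/10261) = (1537/10261)
flip (1537/10261) -> (10261/1537): both odd, 1537 mod 4 = 1, 10261 mod 4 = 1, so the flip contributes +1; sign now +1
(10261/1537): 10261 mod 1537 = 1039, so (10261/1537) = (1039/1537)
flip (1039/1537) -> (1537/1039): both odd, 1039 mod 4 = 3, 1537 mod 4 = 1, so the flip contributes +1; sign now +1
(1537/1039): 1537 mod 1039 = 498, so (1537/1039) = (498/1039)
factor out 2^1: 498 = 2^1·249; with 1039 mod 8 = 7, (2/1039) = +1; sign now +1; continue with (249/1039)
flip (249/1039) -> (1039/249): both odd, 249 mod 4 = 1, 1039 mod 4 = 3, so the flip contributes +1; sign now +1
(1039/249): 1039 mod 249 = 43, so (1039/249) = (43/249)
flip (43/249) -> (249/43): both odd, 43 mod 4 = 3, 249 mod 4 = 1, so the flip contributes +1; sign now +1
(249/43): 249 mod 43 = 34, so (249/43) = (34/43)
factor out 2^1: 34 = 2^1·17; with 43 mod 8 = 3, (2/43) = -1; sign now -1; continue with (17/43)
flip (17/43) -> (43/17): both odd, 17 mod 4 = 1, 43 mod 4 = 3, so the flip contributes +1; sign now -1
(43/17): 43 mod 17 = 9, so (43/17) = (9/17)
flip (9/17) -> (17/9): both odd, 9 mod 4 = 1, 17 mod 4 = 1, so the flip contributes +1; sign now -1
(17/9): 17 mod 9 = 8, so (17/9) = (8/9)
factor out 2^3: 8 = 2^3·1; with 9 mod 8 = 1, (2/9) = +1; sign now -1; continue with (1/9)
reached (1/9) = 1, so the symbol is -1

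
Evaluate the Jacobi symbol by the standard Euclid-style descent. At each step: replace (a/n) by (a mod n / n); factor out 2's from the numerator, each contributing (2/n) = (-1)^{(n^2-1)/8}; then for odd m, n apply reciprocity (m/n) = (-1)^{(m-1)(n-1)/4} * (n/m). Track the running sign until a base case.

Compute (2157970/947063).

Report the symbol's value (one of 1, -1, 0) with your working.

1

(2157970/947063) = (263844/947063)   [reduce mod 947063]
263844 = 2^2·65961; (2/947063) = +1 since 947063 mod 8 = 7, so (263844/947063) = (+1)^2·(65961/947063); sign now +1
reciprocity: (65961/947063) = +1·(947063/65961) since 65961 mod 4 = 1, 947063 mod 4 = 3; sign now +1
(947063/65961) = (23609/65961)   [reduce mod 65961]
reciprocity: (23609/65961) = +1·(65961/23609) since 23609 mod 4 = 1, 65961 mod 4 = 1; sign now +1
(65961/23609) = (18743/23609)   [reduce mod 23609]
reciprocity: (18743/23609) = +1·(23609/18743) since 18743 mod 4 = 3, 23609 mod 4 = 1; sign now +1
(23609/18743) = (4866/18743)   [reduce mod 18743]
4866 = 2^1·2433; (2/18743) = +1 since 18743 mod 8 = 7, so (4866/18743) = (+1)^1·(2433/18743); sign now +1
reciprocity: (2433/18743) = +1·(18743/2433) since 2433 mod 4 = 1, 18743 mod 4 = 3; sign now +1
(18743/2433) = (1712/2433)   [reduce mod 2433]
1712 = 2^4·107; (2/2433) = +1 since 2433 mod 8 = 1, so (1712/2433) = (+1)^4·(107/2433); sign now +1
reciprocity: (107/2433) = +1·(2433/107) since 107 mod 4 = 3, 2433 mod 4 = 1; sign now +1
(2433/107) = (79/107)   [reduce mod 107]
reciprocity: (79/107) = -1·(107/79) since 79 mod 4 = 3, 107 mod 4 = 3; sign now -1
(107/79) = (28/79)   [reduce mod 79]
28 = 2^2·7; (2/79) = +1 since 79 mod 8 = 7, so (28/79) = (+1)^2·(7/79); sign now -1
reciprocity: (7/79) = -1·(79/7) since 7 mod 4 = 3, 79 mod 4 = 3; sign now +1
(79/7) = (2/7)   [reduce mod 7]
2 = 2^1·1; (2/7) = +1 since 7 mod 8 = 7, so (2/7) = (+1)^1·(1/7); sign now +1
(1/7) = 1; final value = sign = +1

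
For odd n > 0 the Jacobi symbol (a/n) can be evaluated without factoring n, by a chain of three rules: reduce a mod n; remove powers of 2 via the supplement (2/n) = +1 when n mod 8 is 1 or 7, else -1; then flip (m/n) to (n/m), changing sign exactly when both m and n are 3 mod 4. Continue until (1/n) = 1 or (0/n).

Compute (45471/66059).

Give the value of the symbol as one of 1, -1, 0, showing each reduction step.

-1

reciprocity: (45471/66059) = -1·(66059/45471) since 45471 mod 4 = 3, 66059 mod 4 = 3; sign now -1
(66059/45471) = (20588/45471)   [reduce mod 45471]
20588 = 2^2·5147; (2/45471) = +1 since 45471 mod 8 = 7, so (20588/45471) = (+1)^2·(5147/45471); sign now -1
reciprocity: (5147/45471) = -1·(45471/5147) since 5147 mod 4 = 3, 45471 mod 4 = 3; sign now +1
(45471/5147) = (4295/5147)   [reduce mod 5147]
reciprocity: (4295/5147) = -1·(5147/4295) since 4295 mod 4 = 3, 5147 mod 4 = 3; sign now -1
(5147/4295) = (852/4295)   [reduce mod 4295]
852 = 2^2·213; (2/4295) = +1 since 4295 mod 8 = 7, so (852/4295) = (+1)^2·(213/4295); sign now -1
reciprocity: (213/4295) = +1·(4295/213) since 213 mod 4 = 1, 4295 mod 4 = 3; sign now -1
(4295/213) = (35/213)   [reduce mod 213]
reciprocity: (35/213) = +1·(213/35) since 35 mod 4 = 3, 213 mod 4 = 1; sign now -1
(213/35) = (3/35)   [reduce mod 35]
reciprocity: (3/35) = -1·(35/3) since 3 mod 4 = 3, 35 mod 4 = 3; sign now +1
(35/3) = (2/3)   [reduce mod 3]
2 = 2^1·1; (2/3) = -1 since 3 mod 8 = 3, so (2/3) = (-1)^1·(1/3); sign now -1
(1/3) = 1; final value = sign = -1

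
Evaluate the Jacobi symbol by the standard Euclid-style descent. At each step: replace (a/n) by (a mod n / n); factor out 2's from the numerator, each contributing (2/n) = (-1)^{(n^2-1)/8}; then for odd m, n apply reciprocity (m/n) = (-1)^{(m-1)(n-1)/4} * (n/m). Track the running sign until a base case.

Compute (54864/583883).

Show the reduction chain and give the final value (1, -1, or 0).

factor out 2^4: 54864 = 2^4·3429; with 583883 mod 8 = 3, (2/583883) = -1; sign now +1; continue with (3429/583883)
flip (3429/583883) -> (583883/3429): both odd, 3429 mod 4 = 1, 583883 mod 4 = 3, so the flip contributes +1; sign now +1
(583883/3429): 583883 mod 3429 = 953, so (583883/3429) = (953/3429)
flip (953/3429) -> (3429/953): both odd, 953 mod 4 = 1, 3429 mod 4 = 1, so the flip contributes +1; sign now +1
(3429/953): 3429 mod 953 = 570, so (3429/953) = (570/953)
factor out 2^1: 570 = 2^1·285; with 953 mod 8 = 1, (2/953) = +1; sign now +1; continue with (285/953)
flip (285/953) -> (953/285): both odd, 285 mod 4 = 1, 953 mod 4 = 1, so the flip contributes +1; sign now +1
(953/285): 953 mod 285 = 98, so (953/285) = (98/285)
factor out 2^1: 98 = 2^1·49; with 285 mod 8 = 5, (2/285) = -1; sign now -1; continue with (49/285)
flip (49/285) -> (285/49): both odd, 49 mod 4 = 1, 285 mod 4 = 1, so the flip contributes +1; sign now -1
(285/49): 285 mod 49 = 40, so (285/49) = (40/49)
factor out 2^3: 40 = 2^3·5; with 49 mod 8 = 1, (2/49) = +1; sign now -1; continue with (5/49)
flip (5/49) -> (49/5): both odd, 5 mod 4 = 1, 49 mod 4 = 1, so the flip contributes +1; sign now -1
(49/5): 49 mod 5 = 4, so (49/5) = (4/5)
factor out 2^2: 4 = 2^2·1; with 5 mod 8 = 5, (2/5) = -1; sign now -1; continue with (1/5)
reached (1/5) = 1, so the symbol is -1

-1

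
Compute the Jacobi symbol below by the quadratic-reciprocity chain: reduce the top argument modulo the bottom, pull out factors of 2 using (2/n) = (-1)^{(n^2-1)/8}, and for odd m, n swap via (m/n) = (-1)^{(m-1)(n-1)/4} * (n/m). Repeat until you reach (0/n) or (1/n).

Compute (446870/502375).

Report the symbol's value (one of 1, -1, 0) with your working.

factor out 2^1: 446870 = 2^1·223435; with 502375 mod 8 = 7, (2/502375) = +1; sign now +1; continue with (223435/502375)
flip (223435/502375) -> (502375/223435): both odd, 223435 mod 4 = 3, 502375 mod 4 = 3, so the flip contributes -1; sign now -1
(502375/223435): 502375 mod 223435 = 55505, so (502375/223435) = (55505/223435)
flip (55505/223435) -> (223435/55505): both odd, 55505 mod 4 = 1, 223435 mod 4 = 3, so the flip contributes +1; sign now -1
(223435/55505): 223435 mod 55505 = 1415, so (223435/55505) = (1415/55505)
flip (1415/55505) -> (55505/1415): both odd, 1415 mod 4 = 3, 55505 mod 4 = 1, so the flip contributes +1; sign now -1
(55505/1415): 55505 mod 1415 = 320, so (55505/1415) = (320/1415)
factor out 2^6: 320 = 2^6·5; with 1415 mod 8 = 7, (2/1415) = +1; sign now -1; continue with (5/1415)
flip (5/1415) -> (1415/5): both odd, 5 mod 4 = 1, 1415 mod 4 = 3, so the flip contributes +1; sign now -1
(1415/5): 1415 mod 5 = 0, so (1415/5) = (0/5)
reached (0/5); gcd(a, n) > 1, so (0/5) = 0 and the symbol is 0

0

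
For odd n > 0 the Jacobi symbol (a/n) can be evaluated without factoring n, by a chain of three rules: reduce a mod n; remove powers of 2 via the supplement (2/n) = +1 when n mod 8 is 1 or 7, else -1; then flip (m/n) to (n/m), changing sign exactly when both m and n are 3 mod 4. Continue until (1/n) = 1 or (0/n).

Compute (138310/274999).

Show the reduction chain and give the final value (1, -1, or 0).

-1

138310 = 2^1·69155; (2/274999) = +1 since 274999 mod 8 = 7, so (138310/274999) = (+1)^1·(69155/274999); sign now +1
reciprocity: (69155/274999) = -1·(274999/69155) since 69155 mod 4 = 3, 274999 mod 4 = 3; sign now -1
(274999/69155) = (67534/69155)   [reduce mod 69155]
67534 = 2^1·33767; (2/69155) = -1 since 69155 mod 8 = 3, so (67534/69155) = (-1)^1·(33767/69155); sign now +1
reciprocity: (33767/69155) = -1·(69155/33767) since 33767 mod 4 = 3, 69155 mod 4 = 3; sign now -1
(69155/33767) = (1621/33767)   [reduce mod 33767]
reciprocity: (1621/33767) = +1·(33767/1621) since 1621 mod 4 = 1, 33767 mod 4 = 3; sign now -1
(33767/1621) = (1347/1621)   [reduce mod 1621]
reciprocity: (1347/1621) = +1·(1621/1347) since 1347 mod 4 = 3, 1621 mod 4 = 1; sign now -1
(1621/1347) = (274/1347)   [reduce mod 1347]
274 = 2^1·137; (2/1347) = -1 since 1347 mod 8 = 3, so (274/1347) = (-1)^1·(137/1347); sign now +1
reciprocity: (137/1347) = +1·(1347/137) since 137 mod 4 = 1, 1347 mod 4 = 3; sign now +1
(1347/137) = (114/137)   [reduce mod 137]
114 = 2^1·57; (2/137) = +1 since 137 mod 8 = 1, so (114/137) = (+1)^1·(57/137); sign now +1
reciprocity: (57/137) = +1·(137/57) since 57 mod 4 = 1, 137 mod 4 = 1; sign now +1
(137/57) = (23/57)   [reduce mod 57]
reciprocity: (23/57) = +1·(57/23) since 23 mod 4 = 3, 57 mod 4 = 1; sign now +1
(57/23) = (11/23)   [reduce mod 23]
reciprocity: (11/23) = -1·(23/11) since 11 mod 4 = 3, 23 mod 4 = 3; sign now -1
(23/11) = (1/11)   [reduce mod 11]
(1/11) = 1; final value = sign = -1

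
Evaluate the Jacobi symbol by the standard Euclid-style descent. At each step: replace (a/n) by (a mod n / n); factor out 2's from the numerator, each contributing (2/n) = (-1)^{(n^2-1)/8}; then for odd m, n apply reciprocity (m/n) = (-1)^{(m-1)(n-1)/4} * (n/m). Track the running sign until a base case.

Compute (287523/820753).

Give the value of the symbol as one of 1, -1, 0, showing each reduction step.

1

flip (287523/820753) -> (820753/287523): both odd, 287523 mod 4 = 3, 820753 mod 4 = 1, so the flip contributes +1; sign now +1
(820753/287523): 820753 mod 287523 = 245707, so (820753/287523) = (245707/287523)
flip (245707/287523) -> (287523/245707): both odd, 245707 mod 4 = 3, 287523 mod 4 = 3, so the flip contributes -1; sign now -1
(287523/245707): 287523 mod 245707 = 41816, so (287523/245707) = (41816/245707)
factor out 2^3: 41816 = 2^3·5227; with 245707 mod 8 = 3, (2/245707) = -1; sign now +1; continue with (5227/245707)
flip (5227/245707) -> (245707/5227): both odd, 5227 mod 4 = 3, 245707 mod 4 = 3, so the flip contributes -1; sign now -1
(245707/5227): 245707 mod 5227 = 38, so (245707/5227) = (38/5227)
factor out 2^1: 38 = 2^1·19; with 5227 mod 8 = 3, (2/5227) = -1; sign now +1; continue with (19/5227)
flip (19/5227) -> (5227/19): both odd, 19 mod 4 = 3, 5227 mod 4 = 3, so the flip contributes -1; sign now -1
(5227/19): 5227 mod 19 = 2, so (5227/19) = (2/19)
factor out 2^1: 2 = 2^1·1; with 19 mod 8 = 3, (2/19) = -1; sign now +1; continue with (1/19)
reached (1/19) = 1, so the symbol is +1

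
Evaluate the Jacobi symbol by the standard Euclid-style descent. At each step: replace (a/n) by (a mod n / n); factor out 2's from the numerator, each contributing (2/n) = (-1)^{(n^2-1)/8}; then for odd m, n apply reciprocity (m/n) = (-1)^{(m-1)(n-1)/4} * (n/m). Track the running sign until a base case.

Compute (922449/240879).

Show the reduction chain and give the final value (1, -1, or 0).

(922449/240879): 922449 mod 240879 = 199812, so (922449/240879) = (199812/240879)
factor out 2^2: 199812 = 2^2·49953; with 240879 mod 8 = 7, (2/240879) = +1; sign now +1; continue with (49953/240879)
flip (49953/240879) -> (240879/49953): both odd, 49953 mod 4 = 1, 240879 mod 4 = 3, so the flip contributes +1; sign now +1
(240879/49953): 240879 mod 49953 = 41067, so (240879/49953) = (41067/49953)
flip (41067/49953) -> (49953/41067): both odd, 41067 mod 4 = 3, 49953 mod 4 = 1, so the flip contributes +1; sign now +1
(49953/41067): 49953 mod 41067 = 8886, so (49953/41067) = (8886/41067)
factor out 2^1: 8886 = 2^1·4443; with 41067 mod 8 = 3, (2/41067) = -1; sign now -1; continue with (4443/41067)
flip (4443/41067) -> (41067/4443): both odd, 4443 mod 4 = 3, 41067 mod 4 = 3, so the flip contributes -1; sign now +1
(41067/4443): 41067 mod 4443 = 1080, so (41067/4443) = (1080/4443)
factor out 2^3: 1080 = 2^3·135; with 4443 mod 8 = 3, (2/4443) = -1; sign now -1; continue with (135/4443)
flip (135/4443) -> (4443/135): both odd, 135 mod 4 = 3, 4443 mod 4 = 3, so the flip contributes -1; sign now +1
(4443/135): 4443 mod 135 = 123, so (4443/135) = (123/135)
flip (123/135) -> (135/123): both odd, 123 mod 4 = 3, 135 mod 4 = 3, so the flip contributes -1; sign now -1
(135/123): 135 mod 123 = 12, so (135/123) = (12/123)
factor out 2^2: 12 = 2^2·3; with 123 mod 8 = 3, (2/123) = -1; sign now -1; continue with (3/123)
flip (3/123) -> (123/3): both odd, 3 mod 4 = 3, 123 mod 4 = 3, so the flip contributes -1; sign now +1
(123/3): 123 mod 3 = 0, so (123/3) = (0/3)
reached (0/3); gcd(a, n) > 1, so (0/3) = 0 and the symbol is 0

0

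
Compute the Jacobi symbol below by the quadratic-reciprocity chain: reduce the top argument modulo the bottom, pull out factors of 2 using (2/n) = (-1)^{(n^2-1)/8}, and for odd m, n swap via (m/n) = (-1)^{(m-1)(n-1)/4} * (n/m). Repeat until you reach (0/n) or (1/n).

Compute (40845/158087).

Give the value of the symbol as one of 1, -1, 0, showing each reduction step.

-1

reciprocity: (40845/158087) = +1·(158087/40845) since 40845 mod 4 = 1, 158087 mod 4 = 3; sign now +1
(158087/40845) = (35552/40845)   [reduce mod 40845]
35552 = 2^5·1111; (2/40845) = -1 since 40845 mod 8 = 5, so (35552/40845) = (-1)^5·(1111/40845); sign now -1
reciprocity: (1111/40845) = +1·(40845/1111) since 1111 mod 4 = 3, 40845 mod 4 = 1; sign now -1
(40845/1111) = (849/1111)   [reduce mod 1111]
reciprocity: (849/1111) = +1·(1111/849) since 849 mod 4 = 1, 1111 mod 4 = 3; sign now -1
(1111/849) = (262/849)   [reduce mod 849]
262 = 2^1·131; (2/849) = +1 since 849 mod 8 = 1, so (262/849) = (+1)^1·(131/849); sign now -1
reciprocity: (131/849) = +1·(849/131) since 131 mod 4 = 3, 849 mod 4 = 1; sign now -1
(849/131) = (63/131)   [reduce mod 131]
reciprocity: (63/131) = -1·(131/63) since 63 mod 4 = 3, 131 mod 4 = 3; sign now +1
(131/63) = (5/63)   [reduce mod 63]
reciprocity: (5/63) = +1·(63/5) since 5 mod 4 = 1, 63 mod 4 = 3; sign now +1
(63/5) = (3/5)   [reduce mod 5]
reciprocity: (3/5) = +1·(5/3) since 3 mod 4 = 3, 5 mod 4 = 1; sign now +1
(5/3) = (2/3)   [reduce mod 3]
2 = 2^1·1; (2/3) = -1 since 3 mod 8 = 3, so (2/3) = (-1)^1·(1/3); sign now -1
(1/3) = 1; final value = sign = -1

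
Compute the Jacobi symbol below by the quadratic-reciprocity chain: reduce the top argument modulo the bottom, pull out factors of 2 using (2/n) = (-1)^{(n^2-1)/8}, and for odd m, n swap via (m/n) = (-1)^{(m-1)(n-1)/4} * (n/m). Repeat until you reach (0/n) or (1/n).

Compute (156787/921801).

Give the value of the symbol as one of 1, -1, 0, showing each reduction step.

flip (156787/921801) -> (921801/156787): both odd, 156787 mod 4 = 3, 921801 mod 4 = 1, so the flip contributes +1; sign now +1
(921801/156787): 921801 mod 156787 = 137866, so (921801/156787) = (137866/156787)
factor out 2^1: 137866 = 2^1·68933; with 156787 mod 8 = 3, (2/156787) = -1; sign now -1; continue with (68933/156787)
flip (68933/156787) -> (156787/68933): both odd, 68933 mod 4 = 1, 156787 mod 4 = 3, so the flip contributes +1; sign now -1
(156787/68933): 156787 mod 68933 = 18921, so (156787/68933) = (18921/68933)
flip (18921/68933) -> (68933/18921): both odd, 18921 mod 4 = 1, 68933 mod 4 = 1, so the flip contributes +1; sign now -1
(68933/18921): 68933 mod 18921 = 12170, so (68933/18921) = (12170/18921)
factor out 2^1: 12170 = 2^1·6085; with 18921 mod 8 = 1, (2/18921) = +1; sign now -1; continue with (6085/18921)
flip (6085/18921) -> (18921/6085): both odd, 6085 mod 4 = 1, 18921 mod 4 = 1, so the flip contributes +1; sign now -1
(18921/6085): 18921 mod 6085 = 666, so (18921/6085) = (666/6085)
factor out 2^1: 666 = 2^1·333; with 6085 mod 8 = 5, (2/6085) = -1; sign now +1; continue with (333/6085)
flip (333/6085) -> (6085/333): both odd, 333 mod 4 = 1, 6085 mod 4 = 1, so the flip contributes +1; sign now +1
(6085/333): 6085 mod 333 = 91, so (6085/333) = (91/333)
flip (91/333) -> (333/91): both odd, 91 mod 4 = 3, 333 mod 4 = 1, so the flip contributes +1; sign now +1
(333/91): 333 mod 91 = 60, so (333/91) = (60/91)
factor out 2^2: 60 = 2^2·15; with 91 mod 8 = 3, (2/91) = -1; sign now +1; continue with (15/91)
flip (15/91) -> (91/15): both odd, 15 mod 4 = 3, 91 mod 4 = 3, so the flip contributes -1; sign now -1
(91/15): 91 mod 15 = 1, so (91/15) = (1/15)
reached (1/15) = 1, so the symbol is -1

-1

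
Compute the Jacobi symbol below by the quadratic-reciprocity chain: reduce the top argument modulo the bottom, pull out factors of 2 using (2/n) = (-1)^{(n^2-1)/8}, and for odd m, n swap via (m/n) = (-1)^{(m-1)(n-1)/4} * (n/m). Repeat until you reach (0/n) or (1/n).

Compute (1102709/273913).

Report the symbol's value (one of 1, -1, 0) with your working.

-1

(1102709/273913) = (7057/273913)   [reduce mod 273913]
reciprocity: (7057/273913) = +1·(273913/7057) since 7057 mod 4 = 1, 273913 mod 4 = 1; sign now +1
(273913/7057) = (5747/7057)   [reduce mod 7057]
reciprocity: (5747/7057) = +1·(7057/5747) since 5747 mod 4 = 3, 7057 mod 4 = 1; sign now +1
(7057/5747) = (1310/5747)   [reduce mod 5747]
1310 = 2^1·655; (2/5747) = -1 since 5747 mod 8 = 3, so (1310/5747) = (-1)^1·(655/5747); sign now -1
reciprocity: (655/5747) = -1·(5747/655) since 655 mod 4 = 3, 5747 mod 4 = 3; sign now +1
(5747/655) = (507/655)   [reduce mod 655]
reciprocity: (507/655) = -1·(655/507) since 507 mod 4 = 3, 655 mod 4 = 3; sign now -1
(655/507) = (148/507)   [reduce mod 507]
148 = 2^2·37; (2/507) = -1 since 507 mod 8 = 3, so (148/507) = (-1)^2·(37/507); sign now -1
reciprocity: (37/507) = +1·(507/37) since 37 mod 4 = 1, 507 mod 4 = 3; sign now -1
(507/37) = (26/37)   [reduce mod 37]
26 = 2^1·13; (2/37) = -1 since 37 mod 8 = 5, so (26/37) = (-1)^1·(13/37); sign now +1
reciprocity: (13/37) = +1·(37/13) since 13 mod 4 = 1, 37 mod 4 = 1; sign now +1
(37/13) = (11/13)   [reduce mod 13]
reciprocity: (11/13) = +1·(13/11) since 11 mod 4 = 3, 13 mod 4 = 1; sign now +1
(13/11) = (2/11)   [reduce mod 11]
2 = 2^1·1; (2/11) = -1 since 11 mod 8 = 3, so (2/11) = (-1)^1·(1/11); sign now -1
(1/11) = 1; final value = sign = -1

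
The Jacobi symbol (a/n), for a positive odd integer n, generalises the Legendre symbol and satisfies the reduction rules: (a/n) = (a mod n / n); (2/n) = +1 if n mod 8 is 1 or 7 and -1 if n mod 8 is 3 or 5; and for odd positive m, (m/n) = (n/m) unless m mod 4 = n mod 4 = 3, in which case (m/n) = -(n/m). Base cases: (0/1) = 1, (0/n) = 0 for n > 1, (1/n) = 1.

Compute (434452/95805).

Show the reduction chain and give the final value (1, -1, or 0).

(434452/95805): 434452 mod 95805 = 51232, so (434452/95805) = (51232/95805)
factor out 2^5: 51232 = 2^5·1601; with 95805 mod 8 = 5, (2/95805) = -1; sign now -1; continue with (1601/95805)
flip (1601/95805) -> (95805/1601): both odd, 1601 mod 4 = 1, 95805 mod 4 = 1, so the flip contributes +1; sign now -1
(95805/1601): 95805 mod 1601 = 1346, so (95805/1601) = (1346/1601)
factor out 2^1: 1346 = 2^1·673; with 1601 mod 8 = 1, (2/1601) = +1; sign now -1; continue with (673/1601)
flip (673/1601) -> (1601/673): both odd, 673 mod 4 = 1, 1601 mod 4 = 1, so the flip contributes +1; sign now -1
(1601/673): 1601 mod 673 = 255, so (1601/673) = (255/673)
flip (255/673) -> (673/255): both odd, 255 mod 4 = 3, 673 mod 4 = 1, so the flip contributes +1; sign now -1
(673/255): 673 mod 255 = 163, so (673/255) = (163/255)
flip (163/255) -> (255/163): both odd, 163 mod 4 = 3, 255 mod 4 = 3, so the flip contributes -1; sign now +1
(255/163): 255 mod 163 = 92, so (255/163) = (92/163)
factor out 2^2: 92 = 2^2·23; with 163 mod 8 = 3, (2/163) = -1; sign now +1; continue with (23/163)
flip (23/163) -> (163/23): both odd, 23 mod 4 = 3, 163 mod 4 = 3, so the flip contributes -1; sign now -1
(163/23): 163 mod 23 = 2, so (163/23) = (2/23)
factor out 2^1: 2 = 2^1·1; with 23 mod 8 = 7, (2/23) = +1; sign now -1; continue with (1/23)
reached (1/23) = 1, so the symbol is -1

-1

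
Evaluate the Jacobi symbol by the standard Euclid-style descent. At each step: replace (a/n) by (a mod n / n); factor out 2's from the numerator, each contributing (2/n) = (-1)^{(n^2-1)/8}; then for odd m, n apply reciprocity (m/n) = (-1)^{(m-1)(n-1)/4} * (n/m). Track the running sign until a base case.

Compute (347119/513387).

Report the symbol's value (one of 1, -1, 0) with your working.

-1

reciprocity: (347119/513387) = -1·(513387/347119) since 347119 mod 4 = 3, 513387 mod 4 = 3; sign now -1
(513387/347119) = (166268/347119)   [reduce mod 347119]
166268 = 2^2·41567; (2/347119) = +1 since 347119 mod 8 = 7, so (166268/347119) = (+1)^2·(41567/347119); sign now -1
reciprocity: (41567/347119) = -1·(347119/41567) since 41567 mod 4 = 3, 347119 mod 4 = 3; sign now +1
(347119/41567) = (14583/41567)   [reduce mod 41567]
reciprocity: (14583/41567) = -1·(41567/14583) since 14583 mod 4 = 3, 41567 mod 4 = 3; sign now -1
(41567/14583) = (12401/14583)   [reduce mod 14583]
reciprocity: (12401/14583) = +1·(14583/12401) since 12401 mod 4 = 1, 14583 mod 4 = 3; sign now -1
(14583/12401) = (2182/12401)   [reduce mod 12401]
2182 = 2^1·1091; (2/12401) = +1 since 12401 mod 8 = 1, so (2182/12401) = (+1)^1·(1091/12401); sign now -1
reciprocity: (1091/12401) = +1·(12401/1091) since 1091 mod 4 = 3, 12401 mod 4 = 1; sign now -1
(12401/1091) = (400/1091)   [reduce mod 1091]
400 = 2^4·25; (2/1091) = -1 since 1091 mod 8 = 3, so (400/1091) = (-1)^4·(25/1091); sign now -1
reciprocity: (25/1091) = +1·(1091/25) since 25 mod 4 = 1, 1091 mod 4 = 3; sign now -1
(1091/25) = (16/25)   [reduce mod 25]
16 = 2^4·1; (2/25) = +1 since 25 mod 8 = 1, so (16/25) = (+1)^4·(1/25); sign now -1
(1/25) = 1; final value = sign = -1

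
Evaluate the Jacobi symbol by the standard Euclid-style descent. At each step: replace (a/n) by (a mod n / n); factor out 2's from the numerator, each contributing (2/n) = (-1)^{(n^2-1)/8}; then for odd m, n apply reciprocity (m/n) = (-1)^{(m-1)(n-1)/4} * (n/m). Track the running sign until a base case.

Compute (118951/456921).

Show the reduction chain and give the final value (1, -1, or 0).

1

reciprocity: (118951/456921) = +1·(456921/118951) since 118951 mod 4 = 3, 456921 mod 4 = 1; sign now +1
(456921/118951) = (100068/118951)   [reduce mod 118951]
100068 = 2^2·25017; (2/118951) = +1 since 118951 mod 8 = 7, so (100068/118951) = (+1)^2·(25017/118951); sign now +1
reciprocity: (25017/118951) = +1·(118951/25017) since 25017 mod 4 = 1, 118951 mod 4 = 3; sign now +1
(118951/25017) = (18883/25017)   [reduce mod 25017]
reciprocity: (18883/25017) = +1·(25017/18883) since 18883 mod 4 = 3, 25017 mod 4 = 1; sign now +1
(25017/18883) = (6134/18883)   [reduce mod 18883]
6134 = 2^1·3067; (2/18883) = -1 since 18883 mod 8 = 3, so (6134/18883) = (-1)^1·(3067/18883); sign now -1
reciprocity: (3067/18883) = -1·(18883/3067) since 3067 mod 4 = 3, 18883 mod 4 = 3; sign now +1
(18883/3067) = (481/3067)   [reduce mod 3067]
reciprocity: (481/3067) = +1·(3067/481) since 481 mod 4 = 1, 3067 mod 4 = 3; sign now +1
(3067/481) = (181/481)   [reduce mod 481]
reciprocity: (181/481) = +1·(481/181) since 181 mod 4 = 1, 481 mod 4 = 1; sign now +1
(481/181) = (119/181)   [reduce mod 181]
reciprocity: (119/181) = +1·(181/119) since 119 mod 4 = 3, 181 mod 4 = 1; sign now +1
(181/119) = (62/119)   [reduce mod 119]
62 = 2^1·31; (2/119) = +1 since 119 mod 8 = 7, so (62/119) = (+1)^1·(31/119); sign now +1
reciprocity: (31/119) = -1·(119/31) since 31 mod 4 = 3, 119 mod 4 = 3; sign now -1
(119/31) = (26/31)   [reduce mod 31]
26 = 2^1·13; (2/31) = +1 since 31 mod 8 = 7, so (26/31) = (+1)^1·(13/31); sign now -1
reciprocity: (13/31) = +1·(31/13) since 13 mod 4 = 1, 31 mod 4 = 3; sign now -1
(31/13) = (5/13)   [reduce mod 13]
reciprocity: (5/13) = +1·(13/5) since 5 mod 4 = 1, 13 mod 4 = 1; sign now -1
(13/5) = (3/5)   [reduce mod 5]
reciprocity: (3/5) = +1·(5/3) since 3 mod 4 = 3, 5 mod 4 = 1; sign now -1
(5/3) = (2/3)   [reduce mod 3]
2 = 2^1·1; (2/3) = -1 since 3 mod 8 = 3, so (2/3) = (-1)^1·(1/3); sign now +1
(1/3) = 1; final value = sign = +1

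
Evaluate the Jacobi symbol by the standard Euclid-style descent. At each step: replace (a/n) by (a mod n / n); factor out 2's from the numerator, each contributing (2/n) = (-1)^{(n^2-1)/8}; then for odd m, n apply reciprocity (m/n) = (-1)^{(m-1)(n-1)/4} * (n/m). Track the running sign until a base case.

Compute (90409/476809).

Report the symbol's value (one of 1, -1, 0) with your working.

-1

reciprocity: (90409/476809) = +1·(476809/90409) since 90409 mod 4 = 1, 476809 mod 4 = 1; sign now +1
(476809/90409) = (24764/90409)   [reduce mod 90409]
24764 = 2^2·6191; (2/90409) = +1 since 90409 mod 8 = 1, so (24764/90409) = (+1)^2·(6191/90409); sign now +1
reciprocity: (6191/90409) = +1·(90409/6191) since 6191 mod 4 = 3, 90409 mod 4 = 1; sign now +1
(90409/6191) = (3735/6191)   [reduce mod 6191]
reciprocity: (3735/6191) = -1·(6191/3735) since 3735 mod 4 = 3, 6191 mod 4 = 3; sign now -1
(6191/3735) = (2456/3735)   [reduce mod 3735]
2456 = 2^3·307; (2/3735) = +1 since 3735 mod 8 = 7, so (2456/3735) = (+1)^3·(307/3735); sign now -1
reciprocity: (307/3735) = -1·(3735/307) since 307 mod 4 = 3, 3735 mod 4 = 3; sign now +1
(3735/307) = (51/307)   [reduce mod 307]
reciprocity: (51/307) = -1·(307/51) since 51 mod 4 = 3, 307 mod 4 = 3; sign now -1
(307/51) = (1/51)   [reduce mod 51]
(1/51) = 1; final value = sign = -1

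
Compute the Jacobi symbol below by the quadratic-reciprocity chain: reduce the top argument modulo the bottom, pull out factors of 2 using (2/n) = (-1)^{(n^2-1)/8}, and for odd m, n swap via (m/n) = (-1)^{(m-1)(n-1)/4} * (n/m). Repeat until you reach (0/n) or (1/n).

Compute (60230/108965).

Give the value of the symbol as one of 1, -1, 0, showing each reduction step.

factor out 2^1: 60230 = 2^1·30115; with 108965 mod 8 = 5, (2/108965) = -1; sign now -1; continue with (30115/108965)
flip (30115/108965) -> (108965/30115): both odd, 30115 mod 4 = 3, 108965 mod 4 = 1, so the flip contributes +1; sign now -1
(108965/30115): 108965 mod 30115 = 18620, so (108965/30115) = (18620/30115)
factor out 2^2: 18620 = 2^2·4655; with 30115 mod 8 = 3, (2/30115) = -1; sign now -1; continue with (4655/30115)
flip (4655/30115) -> (30115/4655): both odd, 4655 mod 4 = 3, 30115 mod 4 = 3, so the flip contributes -1; sign now +1
(30115/4655): 30115 mod 4655 = 2185, so (30115/4655) = (2185/4655)
flip (2185/4655) -> (4655/2185): both odd, 2185 mod 4 = 1, 4655 mod 4 = 3, so the flip contributes +1; sign now +1
(4655/2185): 4655 mod 2185 = 285, so (4655/2185) = (285/2185)
flip (285/2185) -> (2185/285): both odd, 285 mod 4 = 1, 2185 mod 4 = 1, so the flip contributes +1; sign now +1
(2185/285): 2185 mod 285 = 190, so (2185/285) = (190/285)
factor out 2^1: 190 = 2^1·95; with 285 mod 8 = 5, (2/285) = -1; sign now -1; continue with (95/285)
flip (95/285) -> (285/95): both odd, 95 mod 4 = 3, 285 mod 4 = 1, so the flip contributes +1; sign now -1
(285/95): 285 mod 95 = 0, so (285/95) = (0/95)
reached (0/95); gcd(a, n) > 1, so (0/95) = 0 and the symbol is 0

0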